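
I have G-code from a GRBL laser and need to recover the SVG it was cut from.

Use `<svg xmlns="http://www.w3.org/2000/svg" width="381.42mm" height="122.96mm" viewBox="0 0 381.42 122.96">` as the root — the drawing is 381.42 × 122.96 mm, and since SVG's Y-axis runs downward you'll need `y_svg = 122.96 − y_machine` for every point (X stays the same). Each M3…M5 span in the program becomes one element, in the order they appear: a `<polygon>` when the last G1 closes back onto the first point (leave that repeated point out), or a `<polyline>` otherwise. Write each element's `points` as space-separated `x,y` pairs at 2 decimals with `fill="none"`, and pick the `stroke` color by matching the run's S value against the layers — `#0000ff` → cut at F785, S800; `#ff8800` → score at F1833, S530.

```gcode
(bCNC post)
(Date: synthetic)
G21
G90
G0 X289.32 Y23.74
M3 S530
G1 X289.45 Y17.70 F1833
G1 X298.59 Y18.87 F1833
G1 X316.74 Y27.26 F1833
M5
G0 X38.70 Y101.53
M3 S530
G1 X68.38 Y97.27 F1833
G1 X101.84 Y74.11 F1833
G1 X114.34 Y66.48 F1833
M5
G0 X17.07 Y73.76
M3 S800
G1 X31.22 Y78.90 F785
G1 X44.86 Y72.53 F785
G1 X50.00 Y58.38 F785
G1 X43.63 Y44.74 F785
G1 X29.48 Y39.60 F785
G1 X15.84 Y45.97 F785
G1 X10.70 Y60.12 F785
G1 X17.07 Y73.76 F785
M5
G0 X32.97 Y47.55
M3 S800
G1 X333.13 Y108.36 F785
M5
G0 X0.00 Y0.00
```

<svg xmlns="http://www.w3.org/2000/svg" width="381.42mm" height="122.96mm" viewBox="0 0 381.42 122.96">
  <polyline points="289.32,99.22 289.45,105.26 298.59,104.09 316.74,95.70" fill="none" stroke="#ff8800"/>
  <polyline points="38.70,21.43 68.38,25.69 101.84,48.85 114.34,56.48" fill="none" stroke="#ff8800"/>
  <polygon points="17.07,49.20 31.22,44.06 44.86,50.43 50.00,64.58 43.63,78.22 29.48,83.36 15.84,76.99 10.70,62.84" fill="none" stroke="#0000ff"/>
  <polyline points="32.97,75.41 333.13,14.60" fill="none" stroke="#0000ff"/>
</svg>

y_svg = 122.96 − y_m.

[1] S530→`#ff8800` (score); open run; points: 289.32,99.22 289.45,105.26 298.59,104.09 316.74,95.70

[2] S530→`#ff8800` (score); open run; points: 38.70,21.43 68.38,25.69 101.84,48.85 114.34,56.48

[3] S800→`#0000ff` (cut); closed run; points: 17.07,49.20 31.22,44.06 44.86,50.43 50.00,64.58 43.63,78.22 29.48,83.36 15.84,76.99 10.70,62.84

[4] S800→`#0000ff` (cut); open run; points: 32.97,75.41 333.13,14.60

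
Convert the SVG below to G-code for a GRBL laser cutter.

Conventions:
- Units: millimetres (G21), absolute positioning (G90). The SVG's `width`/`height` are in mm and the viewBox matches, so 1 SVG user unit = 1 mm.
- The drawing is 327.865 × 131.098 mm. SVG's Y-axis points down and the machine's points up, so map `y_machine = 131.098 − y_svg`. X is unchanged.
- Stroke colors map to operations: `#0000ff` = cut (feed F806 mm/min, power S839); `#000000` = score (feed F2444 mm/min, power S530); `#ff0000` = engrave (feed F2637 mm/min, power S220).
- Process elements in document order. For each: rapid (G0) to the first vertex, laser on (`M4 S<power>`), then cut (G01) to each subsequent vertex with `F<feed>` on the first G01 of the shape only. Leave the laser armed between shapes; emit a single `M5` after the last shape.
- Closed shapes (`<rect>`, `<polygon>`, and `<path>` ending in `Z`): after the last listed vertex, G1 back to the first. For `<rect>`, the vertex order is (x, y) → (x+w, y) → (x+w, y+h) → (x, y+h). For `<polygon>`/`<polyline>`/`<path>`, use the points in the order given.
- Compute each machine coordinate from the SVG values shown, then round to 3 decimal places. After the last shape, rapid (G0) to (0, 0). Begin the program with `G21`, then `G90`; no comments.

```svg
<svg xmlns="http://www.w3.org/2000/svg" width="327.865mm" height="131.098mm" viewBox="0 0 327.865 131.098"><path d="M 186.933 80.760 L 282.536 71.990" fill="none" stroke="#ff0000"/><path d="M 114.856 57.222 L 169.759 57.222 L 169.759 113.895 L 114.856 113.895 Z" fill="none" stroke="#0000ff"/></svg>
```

Since the viewBox matches the mm dimensions, user units are millimetres directly. The only transform is the Y-flip y_m = 131.098 − y_svg.

Shape 1 is a line segment drawn with `<path>`. Its stroke #ff0000 means engrave at S220, F2637. After flipping Y the toolpath is (186.933,50.338) → (282.536,59.108).

Shape 2 is a rectangle drawn with `<path>`. Its stroke #0000ff means cut at S839, F806. After flipping Y the toolpath is (114.856,73.876) → (169.759,73.876) → (169.759,17.203) → (114.856,17.203) → (114.856,73.876), returning to the start.

G21
G90
G0 X186.933 Y50.338
M4 S220
G01 X282.536 Y59.108 F2637
G0 X114.856 Y73.876
M4 S839
G01 X169.759 Y73.876 F806
G01 X169.759 Y17.203
G01 X114.856 Y17.203
G01 X114.856 Y73.876
M5
G0 X0.000 Y0.000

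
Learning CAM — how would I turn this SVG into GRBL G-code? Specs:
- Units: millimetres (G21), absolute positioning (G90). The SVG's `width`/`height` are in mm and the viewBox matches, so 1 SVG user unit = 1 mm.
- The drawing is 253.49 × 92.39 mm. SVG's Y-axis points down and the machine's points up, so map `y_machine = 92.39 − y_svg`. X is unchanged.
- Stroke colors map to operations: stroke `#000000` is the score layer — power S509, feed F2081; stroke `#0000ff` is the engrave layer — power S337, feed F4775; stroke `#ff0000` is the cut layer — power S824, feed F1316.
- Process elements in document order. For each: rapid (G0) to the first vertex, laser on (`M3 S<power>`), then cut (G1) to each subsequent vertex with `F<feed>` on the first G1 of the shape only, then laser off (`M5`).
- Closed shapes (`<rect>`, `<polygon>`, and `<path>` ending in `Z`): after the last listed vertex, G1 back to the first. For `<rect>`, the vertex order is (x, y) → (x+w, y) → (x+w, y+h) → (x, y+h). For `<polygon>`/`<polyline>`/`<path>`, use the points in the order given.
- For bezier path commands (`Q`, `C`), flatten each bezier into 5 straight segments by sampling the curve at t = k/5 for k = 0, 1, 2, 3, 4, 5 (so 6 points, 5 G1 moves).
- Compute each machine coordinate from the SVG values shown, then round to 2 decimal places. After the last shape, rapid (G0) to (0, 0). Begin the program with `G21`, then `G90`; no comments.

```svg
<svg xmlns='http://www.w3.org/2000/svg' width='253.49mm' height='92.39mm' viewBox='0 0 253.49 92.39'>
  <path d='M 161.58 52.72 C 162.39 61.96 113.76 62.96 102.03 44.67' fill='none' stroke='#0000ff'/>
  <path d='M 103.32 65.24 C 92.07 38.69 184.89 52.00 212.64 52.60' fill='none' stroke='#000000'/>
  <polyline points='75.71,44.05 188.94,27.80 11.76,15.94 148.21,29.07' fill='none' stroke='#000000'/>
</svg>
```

viewBox `0 0 253.49 92.39` with mm width/height → 1 unit = 1 mm. Flip: y_m = 92.39 − y_svg.

**Shape 1** — `<path>` cubic bezier, stroke `#0000ff` → engrave (S337, F4775). Control points (SVG): P0=(161.58,52.72), P1=(162.39,61.96), P2=(113.76,62.96), P3=(102.03,44.67); sampled at t=k/5. Machine vertices: (161.58,39.67) → (156.82,35.20) → (144.35,33.24) → (128.29,34.32) → (112.81,38.97) → (102.03,47.72). Open path.

**Shape 2** — `<path>` cubic bezier, stroke `#000000` → score (S509, F2081). Control points (SVG): P0=(103.32,65.24), P1=(92.07,38.69), P2=(184.89,52.00), P3=(212.64,52.60); sampled at t=k/5. Machine vertices: (103.32,27.15) → (107.71,38.72) → (128.95,43.24) → (158.93,43.25) → (189.53,41.25) → (212.64,39.79). Open path.

**Shape 3** — `<polyline>` open polyline, stroke `#000000` → score (S509, F2081). Machine vertices: (75.71,48.34) → (188.94,64.59) → (11.76,76.45) → (148.21,63.32). Open path.

G21
G90
G0 X161.58 Y39.67
M3 S337
G1 X156.82 Y35.20 F4775
G1 X144.35 Y33.24
G1 X128.29 Y34.32
G1 X112.81 Y38.97
G1 X102.03 Y47.72
M5
G0 X103.32 Y27.15
M3 S509
G1 X107.71 Y38.72 F2081
G1 X128.95 Y43.24
G1 X158.93 Y43.25
G1 X189.53 Y41.25
G1 X212.64 Y39.79
M5
G0 X75.71 Y48.34
M3 S509
G1 X188.94 Y64.59 F2081
G1 X11.76 Y76.45
G1 X148.21 Y63.32
M5
G0 X0.00 Y0.00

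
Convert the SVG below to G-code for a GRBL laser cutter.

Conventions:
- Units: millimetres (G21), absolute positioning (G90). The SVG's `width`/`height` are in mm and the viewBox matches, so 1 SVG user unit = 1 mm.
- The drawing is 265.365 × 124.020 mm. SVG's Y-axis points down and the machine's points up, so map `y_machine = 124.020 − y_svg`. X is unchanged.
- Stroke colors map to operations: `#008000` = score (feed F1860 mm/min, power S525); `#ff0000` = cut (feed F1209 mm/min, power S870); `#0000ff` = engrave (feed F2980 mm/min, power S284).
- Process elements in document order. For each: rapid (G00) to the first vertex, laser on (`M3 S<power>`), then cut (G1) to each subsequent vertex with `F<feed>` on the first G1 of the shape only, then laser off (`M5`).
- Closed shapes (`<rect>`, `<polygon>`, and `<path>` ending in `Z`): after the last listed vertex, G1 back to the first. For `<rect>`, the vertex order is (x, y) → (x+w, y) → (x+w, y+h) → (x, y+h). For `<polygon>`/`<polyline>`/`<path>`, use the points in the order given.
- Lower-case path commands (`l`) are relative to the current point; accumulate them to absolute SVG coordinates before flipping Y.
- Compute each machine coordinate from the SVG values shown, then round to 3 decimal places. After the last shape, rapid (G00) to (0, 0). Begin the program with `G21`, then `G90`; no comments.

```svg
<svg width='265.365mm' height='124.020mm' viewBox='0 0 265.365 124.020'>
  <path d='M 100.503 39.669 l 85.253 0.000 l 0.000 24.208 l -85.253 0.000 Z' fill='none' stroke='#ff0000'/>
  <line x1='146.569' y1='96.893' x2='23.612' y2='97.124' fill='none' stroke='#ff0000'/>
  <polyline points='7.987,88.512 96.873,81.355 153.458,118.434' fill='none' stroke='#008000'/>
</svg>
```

viewBox `0 0 265.365 124.020` with mm width/height → 1 unit = 1 mm. Flip: y_m = 124.020 − y_svg.

**Shape 1** — `<path>` rectangle, stroke `#ff0000` → cut (S870, F1209). Machine vertices: (100.503,84.351) → (185.756,84.351) → (185.756,60.143) → (100.503,60.143) → (100.503,84.351). Closed: final G1 returns to the first vertex.

**Shape 2** — `<line>` line segment, stroke `#ff0000` → cut (S870, F1209). Machine vertices: (146.569,27.127) → (23.612,26.896). Open path.

**Shape 3** — `<polyline>` open polyline, stroke `#008000` → score (S525, F1860). Machine vertices: (7.987,35.508) → (96.873,42.665) → (153.458,5.586). Open path.

G21
G90
G00 X100.503 Y84.351
M3 S870
G1 X185.756 Y84.351 F1209
G1 X185.756 Y60.143
G1 X100.503 Y60.143
G1 X100.503 Y84.351
M5
G00 X146.569 Y27.127
M3 S870
G1 X23.612 Y26.896 F1209
M5
G00 X7.987 Y35.508
M3 S525
G1 X96.873 Y42.665 F1860
G1 X153.458 Y5.586
M5
G00 X0.000 Y0.000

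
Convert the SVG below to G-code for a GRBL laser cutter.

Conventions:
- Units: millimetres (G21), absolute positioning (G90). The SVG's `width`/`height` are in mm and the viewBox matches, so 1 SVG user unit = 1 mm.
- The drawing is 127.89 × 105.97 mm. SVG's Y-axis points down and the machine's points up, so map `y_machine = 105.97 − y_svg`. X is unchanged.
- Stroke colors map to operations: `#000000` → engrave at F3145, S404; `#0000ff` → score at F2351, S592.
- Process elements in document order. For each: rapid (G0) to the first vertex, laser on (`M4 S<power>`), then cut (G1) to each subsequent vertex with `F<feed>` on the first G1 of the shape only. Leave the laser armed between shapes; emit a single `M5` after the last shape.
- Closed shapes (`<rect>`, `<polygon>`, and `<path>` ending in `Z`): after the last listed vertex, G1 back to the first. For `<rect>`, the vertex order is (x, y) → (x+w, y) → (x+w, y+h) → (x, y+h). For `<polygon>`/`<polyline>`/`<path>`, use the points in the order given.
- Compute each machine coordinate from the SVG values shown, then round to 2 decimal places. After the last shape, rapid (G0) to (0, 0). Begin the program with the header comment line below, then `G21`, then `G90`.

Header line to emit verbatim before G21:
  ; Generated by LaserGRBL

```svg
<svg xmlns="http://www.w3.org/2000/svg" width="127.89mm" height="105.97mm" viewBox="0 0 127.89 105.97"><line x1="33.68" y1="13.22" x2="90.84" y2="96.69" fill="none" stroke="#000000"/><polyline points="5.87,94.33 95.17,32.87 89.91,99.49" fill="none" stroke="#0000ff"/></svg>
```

Since the viewBox matches the mm dimensions, user units are millimetres directly. The only transform is the Y-flip y_m = 105.97 − y_svg.

Shape 1 is a line segment drawn with `<line>`. Its stroke #000000 means engrave at S404, F3145. After flipping Y the toolpath is (33.68,92.75) → (90.84,9.28).

Shape 2 is a open polyline drawn with `<polyline>`. Its stroke #0000ff means score at S592, F2351. After flipping Y the toolpath is (5.87,11.64) → (95.17,73.10) → (89.91,6.48).

; Generated by LaserGRBL
G21
G90
G0 X33.68 Y92.75
M4 S404
G1 X90.84 Y9.28 F3145
G0 X5.87 Y11.64
M4 S592
G1 X95.17 Y73.10 F2351
G1 X89.91 Y6.48
M5
G0 X0.00 Y0.00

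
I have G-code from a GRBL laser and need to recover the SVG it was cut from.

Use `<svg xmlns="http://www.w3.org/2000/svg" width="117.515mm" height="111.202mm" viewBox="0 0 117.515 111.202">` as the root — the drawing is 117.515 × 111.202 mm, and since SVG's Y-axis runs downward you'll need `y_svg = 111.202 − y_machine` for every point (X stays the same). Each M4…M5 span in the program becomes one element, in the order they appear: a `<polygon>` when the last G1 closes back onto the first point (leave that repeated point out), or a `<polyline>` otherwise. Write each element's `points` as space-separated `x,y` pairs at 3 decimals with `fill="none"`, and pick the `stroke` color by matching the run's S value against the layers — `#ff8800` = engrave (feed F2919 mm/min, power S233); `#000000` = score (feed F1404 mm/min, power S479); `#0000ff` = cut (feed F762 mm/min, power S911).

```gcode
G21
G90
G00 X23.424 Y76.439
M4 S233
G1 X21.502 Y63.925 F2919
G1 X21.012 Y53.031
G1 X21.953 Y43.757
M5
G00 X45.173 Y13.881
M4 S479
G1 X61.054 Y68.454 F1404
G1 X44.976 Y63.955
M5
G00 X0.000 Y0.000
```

Each laser-on run becomes one SVG element. Flip Y back into SVG space with y_svg = 111.202 − y_machine.

Run 1: the run's S233 means `#ff8800` (engrave). The run is open, so emit a `<polyline>` with points (Y-flipped): 23.424,34.763 21.502,47.277 21.012,58.171 21.953,67.445.

Run 2: S479 ⇒ score layer `#000000`. The run is open, so emit a `<polyline>` with points (Y-flipped): 45.173,97.321 61.054,42.748 44.976,47.247.

<svg xmlns="http://www.w3.org/2000/svg" width="117.515mm" height="111.202mm" viewBox="0 0 117.515 111.202">
  <polyline points="23.424,34.763 21.502,47.277 21.012,58.171 21.953,67.445" fill="none" stroke="#ff8800"/>
  <polyline points="45.173,97.321 61.054,42.748 44.976,47.247" fill="none" stroke="#000000"/>
</svg>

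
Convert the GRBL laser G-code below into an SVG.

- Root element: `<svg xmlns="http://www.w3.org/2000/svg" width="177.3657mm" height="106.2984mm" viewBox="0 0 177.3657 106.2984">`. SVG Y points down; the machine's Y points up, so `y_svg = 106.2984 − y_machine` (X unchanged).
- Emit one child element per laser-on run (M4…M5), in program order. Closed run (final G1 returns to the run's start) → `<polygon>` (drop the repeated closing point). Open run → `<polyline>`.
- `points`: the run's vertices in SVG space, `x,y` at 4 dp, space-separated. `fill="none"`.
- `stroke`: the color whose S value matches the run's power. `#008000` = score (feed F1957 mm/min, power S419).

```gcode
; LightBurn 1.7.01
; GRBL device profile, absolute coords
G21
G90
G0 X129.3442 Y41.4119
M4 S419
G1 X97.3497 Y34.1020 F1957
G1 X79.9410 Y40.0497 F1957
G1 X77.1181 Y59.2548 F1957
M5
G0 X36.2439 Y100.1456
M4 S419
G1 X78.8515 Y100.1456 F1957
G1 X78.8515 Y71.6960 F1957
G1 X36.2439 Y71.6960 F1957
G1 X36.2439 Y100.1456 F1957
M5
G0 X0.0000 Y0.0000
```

<svg xmlns="http://www.w3.org/2000/svg" width="177.3657mm" height="106.2984mm" viewBox="0 0 177.3657 106.2984">
  <polyline points="129.3442,64.8865 97.3497,72.1964 79.9410,66.2487 77.1181,47.0436" fill="none" stroke="#008000"/>
  <polygon points="36.2439,6.1528 78.8515,6.1528 78.8515,34.6024 36.2439,34.6024" fill="none" stroke="#008000"/>
</svg>

Each laser-on run becomes one SVG element. Flip Y back into SVG space with y_svg = 106.2984 − y_machine. Every run uses S419, so all elements get stroke `#008000` (score).

Run 1: The run is open, so emit a `<polyline>` with points (Y-flipped): 129.3442,64.8865 97.3497,72.1964 79.9410,66.2487 77.1181,47.0436.

Run 2: The run returns to its start, so emit a `<polygon>` with points (Y-flipped): 36.2439,6.1528 78.8515,6.1528 78.8515,34.6024 36.2439,34.6024.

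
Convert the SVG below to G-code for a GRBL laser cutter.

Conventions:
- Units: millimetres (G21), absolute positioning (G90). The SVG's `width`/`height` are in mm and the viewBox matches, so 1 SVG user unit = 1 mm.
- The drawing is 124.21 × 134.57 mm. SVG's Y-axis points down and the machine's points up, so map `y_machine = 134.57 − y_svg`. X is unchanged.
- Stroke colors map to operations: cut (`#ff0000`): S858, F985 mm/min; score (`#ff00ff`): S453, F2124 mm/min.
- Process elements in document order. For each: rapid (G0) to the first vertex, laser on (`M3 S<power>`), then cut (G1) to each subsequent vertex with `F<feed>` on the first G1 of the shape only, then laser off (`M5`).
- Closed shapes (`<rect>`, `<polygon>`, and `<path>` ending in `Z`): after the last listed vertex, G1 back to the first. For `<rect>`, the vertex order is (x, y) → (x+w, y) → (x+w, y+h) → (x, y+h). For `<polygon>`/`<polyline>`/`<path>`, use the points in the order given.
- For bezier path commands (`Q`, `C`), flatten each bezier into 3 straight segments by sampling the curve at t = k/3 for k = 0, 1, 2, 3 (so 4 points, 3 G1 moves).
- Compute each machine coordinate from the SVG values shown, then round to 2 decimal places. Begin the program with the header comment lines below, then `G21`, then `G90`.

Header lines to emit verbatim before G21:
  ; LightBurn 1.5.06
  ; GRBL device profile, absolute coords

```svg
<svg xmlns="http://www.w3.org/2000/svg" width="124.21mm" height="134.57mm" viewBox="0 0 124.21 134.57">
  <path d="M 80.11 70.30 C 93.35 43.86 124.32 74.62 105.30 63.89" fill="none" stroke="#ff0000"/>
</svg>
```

; LightBurn 1.5.06
; GRBL device profile, absolute coords
G21
G90
G0 X80.11 Y64.27
M3 S858
G1 X96.75 Y75.30 F985
G1 X110.16 Y70.12
G1 X105.30 Y70.68
M5

1 u = 1 mm; y_m = 134.57 − y.

[1] `<path>` cubic bezier, #ff0000→cut S858 F985: (80.11,64.27) → (96.75,75.30) → (110.16,70.12) → (105.30,70.68)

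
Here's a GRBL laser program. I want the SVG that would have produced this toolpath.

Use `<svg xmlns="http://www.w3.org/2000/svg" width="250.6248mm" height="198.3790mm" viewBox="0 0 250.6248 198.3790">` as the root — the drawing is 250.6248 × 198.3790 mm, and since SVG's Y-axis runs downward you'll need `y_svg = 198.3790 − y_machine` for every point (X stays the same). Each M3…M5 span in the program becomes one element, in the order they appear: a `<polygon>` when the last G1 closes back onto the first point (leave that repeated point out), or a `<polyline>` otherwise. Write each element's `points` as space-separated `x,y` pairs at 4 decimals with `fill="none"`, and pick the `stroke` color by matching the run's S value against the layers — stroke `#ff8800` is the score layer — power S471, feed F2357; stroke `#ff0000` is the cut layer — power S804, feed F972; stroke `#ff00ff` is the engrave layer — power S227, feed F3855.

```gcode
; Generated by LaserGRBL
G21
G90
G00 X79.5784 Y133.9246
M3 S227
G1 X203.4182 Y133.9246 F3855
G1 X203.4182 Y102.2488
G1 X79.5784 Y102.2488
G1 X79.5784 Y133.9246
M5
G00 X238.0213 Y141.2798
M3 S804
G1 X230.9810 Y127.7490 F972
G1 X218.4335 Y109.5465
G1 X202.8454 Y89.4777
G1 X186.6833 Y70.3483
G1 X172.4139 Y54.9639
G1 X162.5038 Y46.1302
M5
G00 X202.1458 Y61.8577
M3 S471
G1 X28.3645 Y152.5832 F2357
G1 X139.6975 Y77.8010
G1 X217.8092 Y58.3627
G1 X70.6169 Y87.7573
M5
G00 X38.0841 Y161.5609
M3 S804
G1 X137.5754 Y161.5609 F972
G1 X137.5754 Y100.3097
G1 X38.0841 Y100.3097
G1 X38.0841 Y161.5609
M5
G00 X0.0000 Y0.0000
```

Machine Y-up, SVG Y-down with viewBox height 198.3790, so y_svg = 198.3790 − y_machine; X carries over.

Run 1: the run's S227 means `#ff00ff` (engrave). The run returns to its start, so emit a `<polygon>` with points (Y-flipped): 79.5784,64.4544 203.4182,64.4544 203.4182,96.1302 79.5784,96.1302.

Run 2: power S804 maps to stroke `#ff0000` (cut). The run is open, so emit a `<polyline>` with points (Y-flipped): 238.0213,57.0992 230.9810,70.6300 218.4335,88.8325 202.8454,108.9013 186.6833,128.0307 172.4139,143.4151 162.5038,152.2488.

Run 3: the run's S471 means `#ff8800` (score). The run is open, so emit a `<polyline>` with points (Y-flipped): 202.1458,136.5213 28.3645,45.7958 139.6975,120.5780 217.8092,140.0163 70.6169,110.6217.

Run 4: power S804 maps to stroke `#ff0000` (cut). The run returns to its start, so emit a `<polygon>` with points (Y-flipped): 38.0841,36.8181 137.5754,36.8181 137.5754,98.0693 38.0841,98.0693.

<svg xmlns="http://www.w3.org/2000/svg" width="250.6248mm" height="198.3790mm" viewBox="0 0 250.6248 198.3790">
  <polygon points="79.5784,64.4544 203.4182,64.4544 203.4182,96.1302 79.5784,96.1302" fill="none" stroke="#ff00ff"/>
  <polyline points="238.0213,57.0992 230.9810,70.6300 218.4335,88.8325 202.8454,108.9013 186.6833,128.0307 172.4139,143.4151 162.5038,152.2488" fill="none" stroke="#ff0000"/>
  <polyline points="202.1458,136.5213 28.3645,45.7958 139.6975,120.5780 217.8092,140.0163 70.6169,110.6217" fill="none" stroke="#ff8800"/>
  <polygon points="38.0841,36.8181 137.5754,36.8181 137.5754,98.0693 38.0841,98.0693" fill="none" stroke="#ff0000"/>
</svg>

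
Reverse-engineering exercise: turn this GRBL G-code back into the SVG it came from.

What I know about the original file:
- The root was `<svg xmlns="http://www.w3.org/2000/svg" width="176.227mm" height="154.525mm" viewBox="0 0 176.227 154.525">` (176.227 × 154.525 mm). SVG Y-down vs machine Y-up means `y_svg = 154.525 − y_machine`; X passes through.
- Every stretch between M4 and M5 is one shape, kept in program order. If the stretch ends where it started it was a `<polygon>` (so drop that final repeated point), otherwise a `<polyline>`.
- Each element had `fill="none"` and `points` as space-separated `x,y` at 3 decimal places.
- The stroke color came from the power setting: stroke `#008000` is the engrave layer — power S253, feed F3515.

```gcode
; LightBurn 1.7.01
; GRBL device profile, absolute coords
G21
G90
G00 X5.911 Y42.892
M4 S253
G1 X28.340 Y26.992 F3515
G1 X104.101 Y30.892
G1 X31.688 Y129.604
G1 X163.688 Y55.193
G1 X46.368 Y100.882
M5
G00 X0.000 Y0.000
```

y_svg = 154.525 − y_m. Every run uses S253, so all elements get stroke `#008000` (engrave).

[1] open run; points: 5.911,111.633 28.340,127.533 104.101,123.633 31.688,24.921 163.688,99.332 46.368,53.643

<svg xmlns="http://www.w3.org/2000/svg" width="176.227mm" height="154.525mm" viewBox="0 0 176.227 154.525">
  <polyline points="5.911,111.633 28.340,127.533 104.101,123.633 31.688,24.921 163.688,99.332 46.368,53.643" fill="none" stroke="#008000"/>
</svg>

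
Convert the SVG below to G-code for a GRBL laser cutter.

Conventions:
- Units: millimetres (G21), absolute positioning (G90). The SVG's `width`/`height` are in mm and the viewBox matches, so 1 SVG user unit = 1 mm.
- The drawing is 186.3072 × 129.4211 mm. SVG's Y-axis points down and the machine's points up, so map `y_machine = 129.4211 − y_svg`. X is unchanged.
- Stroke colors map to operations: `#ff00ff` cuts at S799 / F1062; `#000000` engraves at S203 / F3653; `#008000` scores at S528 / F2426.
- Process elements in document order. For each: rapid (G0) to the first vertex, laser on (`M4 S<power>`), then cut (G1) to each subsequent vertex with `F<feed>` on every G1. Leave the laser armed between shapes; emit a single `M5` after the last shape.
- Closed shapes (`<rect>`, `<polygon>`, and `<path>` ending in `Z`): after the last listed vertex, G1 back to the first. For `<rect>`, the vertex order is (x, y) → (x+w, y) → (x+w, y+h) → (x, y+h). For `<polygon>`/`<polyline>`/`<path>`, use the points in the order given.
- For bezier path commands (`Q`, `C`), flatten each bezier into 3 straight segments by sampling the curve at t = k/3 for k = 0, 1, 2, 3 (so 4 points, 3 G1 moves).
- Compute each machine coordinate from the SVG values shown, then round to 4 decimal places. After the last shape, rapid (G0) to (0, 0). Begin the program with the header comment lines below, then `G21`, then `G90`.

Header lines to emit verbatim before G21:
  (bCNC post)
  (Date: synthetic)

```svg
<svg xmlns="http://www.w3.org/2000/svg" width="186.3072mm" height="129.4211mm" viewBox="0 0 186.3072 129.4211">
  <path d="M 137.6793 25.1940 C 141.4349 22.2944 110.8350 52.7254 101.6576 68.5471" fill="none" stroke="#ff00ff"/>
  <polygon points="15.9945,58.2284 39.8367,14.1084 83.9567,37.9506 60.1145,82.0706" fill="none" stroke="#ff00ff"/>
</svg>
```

(bCNC post)
(Date: synthetic)
G21
G90
G0 X137.6793 Y104.2271
M4 S799
G1 X132.0489 Y97.7921 F1062
G1 X115.9100 Y79.7899 F1062
G1 X101.6576 Y60.8740 F1062
G0 X15.9945 Y71.1927
M4 S799
G1 X39.8367 Y115.3127 F1062
G1 X83.9567 Y91.4705 F1062
G1 X60.1145 Y47.3505 F1062
G1 X15.9945 Y71.1927 F1062
M5
G0 X0.0000 Y0.0000

Since the viewBox matches the mm dimensions, user units are millimetres directly. The only transform is the Y-flip y_m = 129.4211 − y_svg.

Shape 1 is a cubic bezier drawn with `<path>`. Its stroke #ff00ff means cut at S799, F1062. After flipping Y the toolpath is (137.6793,104.2271) → (132.0489,97.7921) → (115.9100,79.7899) → (101.6576,60.8740).

Shape 2 is a regular polygon drawn with `<polygon>`. Its stroke #ff00ff means cut at S799, F1062. After flipping Y the toolpath is (15.9945,71.1927) → (39.8367,115.3127) → (83.9567,91.4705) → (60.1145,47.3505) → (15.9945,71.1927), returning to the start.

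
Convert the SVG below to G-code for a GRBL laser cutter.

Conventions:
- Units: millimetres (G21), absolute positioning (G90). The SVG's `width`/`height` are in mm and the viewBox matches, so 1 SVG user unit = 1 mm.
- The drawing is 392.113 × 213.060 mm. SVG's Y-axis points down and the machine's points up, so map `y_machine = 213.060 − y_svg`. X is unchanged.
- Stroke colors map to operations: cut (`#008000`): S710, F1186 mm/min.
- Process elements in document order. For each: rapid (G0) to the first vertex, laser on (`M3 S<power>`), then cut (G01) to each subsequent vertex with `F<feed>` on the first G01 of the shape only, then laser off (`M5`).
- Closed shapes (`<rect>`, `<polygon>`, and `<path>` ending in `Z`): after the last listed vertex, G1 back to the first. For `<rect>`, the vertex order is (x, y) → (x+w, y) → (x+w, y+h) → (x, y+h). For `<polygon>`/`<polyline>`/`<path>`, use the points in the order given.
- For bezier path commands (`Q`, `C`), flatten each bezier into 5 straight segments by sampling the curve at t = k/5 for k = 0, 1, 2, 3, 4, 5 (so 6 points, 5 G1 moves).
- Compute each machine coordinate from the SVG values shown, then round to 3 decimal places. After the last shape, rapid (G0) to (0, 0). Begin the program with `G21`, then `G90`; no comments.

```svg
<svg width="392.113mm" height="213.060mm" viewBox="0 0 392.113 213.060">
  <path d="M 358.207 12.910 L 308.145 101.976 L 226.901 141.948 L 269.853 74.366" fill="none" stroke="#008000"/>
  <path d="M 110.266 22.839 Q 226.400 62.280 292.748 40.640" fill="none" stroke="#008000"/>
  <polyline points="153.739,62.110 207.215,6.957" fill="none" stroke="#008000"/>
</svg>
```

G21
G90
G0 X358.207 Y200.150
M3 S710
G01 X308.145 Y111.084 F1186
G01 X226.901 Y71.112
G01 X269.853 Y138.694
M5
G0 X110.266 Y190.221
M3 S710
G01 X154.728 Y176.888 F1186
G01 X195.207 Y168.441
G01 X231.704 Y164.881
G01 X264.217 Y166.207
G01 X292.748 Y172.420
M5
G0 X153.739 Y150.950
M3 S710
G01 X207.215 Y206.103 F1186
M5
G0 X0.000 Y0.000

Since the viewBox matches the mm dimensions, user units are millimetres directly. The only transform is the Y-flip y_m = 213.060 − y_svg.

Shape 1 is a open polyline drawn with `<path>`. Its stroke #008000 means cut at S710, F1186. After flipping Y the toolpath is (358.207,200.150) → (308.145,111.084) → (226.901,71.112) → (269.853,138.694).

Shape 2 is a quadratic bezier drawn with `<path>`. Its stroke #008000 means cut at S710, F1186. After flipping Y the toolpath is (110.266,190.221) → (154.728,176.888) → (195.207,168.441) → (231.704,164.881) → (264.217,166.207) → (292.748,172.420).

Shape 3 is a line segment drawn with `<polyline>`. Its stroke #008000 means cut at S710, F1186. After flipping Y the toolpath is (153.739,150.950) → (207.215,206.103).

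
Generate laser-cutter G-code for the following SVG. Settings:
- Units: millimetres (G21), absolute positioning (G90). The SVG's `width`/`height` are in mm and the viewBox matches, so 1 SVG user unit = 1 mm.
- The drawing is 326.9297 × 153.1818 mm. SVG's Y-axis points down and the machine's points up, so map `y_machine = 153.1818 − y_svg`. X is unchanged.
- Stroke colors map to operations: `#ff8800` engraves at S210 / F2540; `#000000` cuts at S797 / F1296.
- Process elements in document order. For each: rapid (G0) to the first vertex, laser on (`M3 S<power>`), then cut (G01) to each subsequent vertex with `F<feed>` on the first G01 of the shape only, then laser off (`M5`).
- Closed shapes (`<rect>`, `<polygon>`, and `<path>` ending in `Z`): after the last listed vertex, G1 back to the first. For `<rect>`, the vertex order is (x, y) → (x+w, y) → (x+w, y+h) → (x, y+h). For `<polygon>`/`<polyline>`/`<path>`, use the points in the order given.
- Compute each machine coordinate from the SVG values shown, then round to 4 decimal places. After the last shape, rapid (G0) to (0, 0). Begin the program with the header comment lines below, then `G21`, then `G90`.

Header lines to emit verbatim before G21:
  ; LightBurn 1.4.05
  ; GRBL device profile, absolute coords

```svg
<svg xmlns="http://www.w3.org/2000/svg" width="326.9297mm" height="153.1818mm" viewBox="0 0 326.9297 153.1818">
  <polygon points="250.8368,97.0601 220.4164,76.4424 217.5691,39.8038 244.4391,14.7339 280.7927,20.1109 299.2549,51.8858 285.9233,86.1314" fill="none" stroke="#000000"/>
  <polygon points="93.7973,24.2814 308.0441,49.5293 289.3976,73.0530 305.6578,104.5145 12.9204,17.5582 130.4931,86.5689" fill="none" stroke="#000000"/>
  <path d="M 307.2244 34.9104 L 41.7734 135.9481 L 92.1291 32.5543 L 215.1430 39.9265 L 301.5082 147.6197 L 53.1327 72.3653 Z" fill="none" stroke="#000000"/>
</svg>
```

Since the viewBox matches the mm dimensions, user units are millimetres directly. The only transform is the Y-flip y_m = 153.1818 − y_svg.

Shape 1 is a regular polygon drawn with `<polygon>`. Its stroke #000000 means cut at S797, F1296. After flipping Y the toolpath is (250.8368,56.1217) → (220.4164,76.7394) → (217.5691,113.3780) → (244.4391,138.4479) → (280.7927,133.0709) → (299.2549,101.2960) → (285.9233,67.0504) → (250.8368,56.1217), returning to the start.

Shape 2 is a closed polygon drawn with `<polygon>`. Its stroke #000000 means cut at S797, F1296. After flipping Y the toolpath is (93.7973,128.9004) → (308.0441,103.6525) → (289.3976,80.1288) → (305.6578,48.6673) → (12.9204,135.6236) → (130.4931,66.6129) → (93.7973,128.9004), returning to the start.

Shape 3 is a closed polygon drawn with `<path>`. Its stroke #000000 means cut at S797, F1296. After flipping Y the toolpath is (307.2244,118.2714) → (41.7734,17.2337) → (92.1291,120.6275) → (215.1430,113.2553) → (301.5082,5.5621) → (53.1327,80.8165) → (307.2244,118.2714), returning to the start.

; LightBurn 1.4.05
; GRBL device profile, absolute coords
G21
G90
G0 X250.8368 Y56.1217
M3 S797
G01 X220.4164 Y76.7394 F1296
G01 X217.5691 Y113.3780
G01 X244.4391 Y138.4479
G01 X280.7927 Y133.0709
G01 X299.2549 Y101.2960
G01 X285.9233 Y67.0504
G01 X250.8368 Y56.1217
M5
G0 X93.7973 Y128.9004
M3 S797
G01 X308.0441 Y103.6525 F1296
G01 X289.3976 Y80.1288
G01 X305.6578 Y48.6673
G01 X12.9204 Y135.6236
G01 X130.4931 Y66.6129
G01 X93.7973 Y128.9004
M5
G0 X307.2244 Y118.2714
M3 S797
G01 X41.7734 Y17.2337 F1296
G01 X92.1291 Y120.6275
G01 X215.1430 Y113.2553
G01 X301.5082 Y5.5621
G01 X53.1327 Y80.8165
G01 X307.2244 Y118.2714
M5
G0 X0.0000 Y0.0000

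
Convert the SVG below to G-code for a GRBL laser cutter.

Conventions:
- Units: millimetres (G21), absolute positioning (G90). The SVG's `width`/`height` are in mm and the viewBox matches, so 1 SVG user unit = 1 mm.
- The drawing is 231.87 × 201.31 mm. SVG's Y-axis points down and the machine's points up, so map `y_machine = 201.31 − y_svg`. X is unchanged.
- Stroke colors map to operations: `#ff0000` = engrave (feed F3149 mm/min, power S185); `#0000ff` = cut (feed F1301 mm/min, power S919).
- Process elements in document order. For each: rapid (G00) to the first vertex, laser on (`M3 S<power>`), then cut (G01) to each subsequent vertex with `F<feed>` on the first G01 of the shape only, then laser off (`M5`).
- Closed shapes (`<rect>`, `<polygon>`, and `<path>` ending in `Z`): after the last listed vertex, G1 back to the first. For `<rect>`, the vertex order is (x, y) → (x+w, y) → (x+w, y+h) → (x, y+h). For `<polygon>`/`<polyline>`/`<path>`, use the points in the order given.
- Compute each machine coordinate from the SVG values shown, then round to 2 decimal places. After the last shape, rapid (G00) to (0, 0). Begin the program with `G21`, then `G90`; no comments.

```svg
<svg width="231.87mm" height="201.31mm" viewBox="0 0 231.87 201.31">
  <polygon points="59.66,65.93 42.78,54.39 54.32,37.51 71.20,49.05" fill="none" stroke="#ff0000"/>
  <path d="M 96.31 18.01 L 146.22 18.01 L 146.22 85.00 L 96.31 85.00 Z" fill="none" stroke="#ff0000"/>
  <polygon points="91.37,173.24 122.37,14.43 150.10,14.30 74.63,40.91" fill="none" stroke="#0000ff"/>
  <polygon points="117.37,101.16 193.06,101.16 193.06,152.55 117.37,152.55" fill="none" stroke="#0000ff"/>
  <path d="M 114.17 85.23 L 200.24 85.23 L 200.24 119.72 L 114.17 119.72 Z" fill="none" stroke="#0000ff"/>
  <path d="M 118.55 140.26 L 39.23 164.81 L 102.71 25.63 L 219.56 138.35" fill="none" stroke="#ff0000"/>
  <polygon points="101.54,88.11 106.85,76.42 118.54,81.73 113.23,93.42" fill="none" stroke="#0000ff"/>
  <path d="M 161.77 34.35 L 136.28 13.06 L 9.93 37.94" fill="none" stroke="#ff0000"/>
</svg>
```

G21
G90
G00 X59.66 Y135.38
M3 S185
G01 X42.78 Y146.92 F3149
G01 X54.32 Y163.80
G01 X71.20 Y152.26
G01 X59.66 Y135.38
M5
G00 X96.31 Y183.30
M3 S185
G01 X146.22 Y183.30 F3149
G01 X146.22 Y116.31
G01 X96.31 Y116.31
G01 X96.31 Y183.30
M5
G00 X91.37 Y28.07
M3 S919
G01 X122.37 Y186.88 F1301
G01 X150.10 Y187.01
G01 X74.63 Y160.40
G01 X91.37 Y28.07
M5
G00 X117.37 Y100.15
M3 S919
G01 X193.06 Y100.15 F1301
G01 X193.06 Y48.76
G01 X117.37 Y48.76
G01 X117.37 Y100.15
M5
G00 X114.17 Y116.08
M3 S919
G01 X200.24 Y116.08 F1301
G01 X200.24 Y81.59
G01 X114.17 Y81.59
G01 X114.17 Y116.08
M5
G00 X118.55 Y61.05
M3 S185
G01 X39.23 Y36.50 F3149
G01 X102.71 Y175.68
G01 X219.56 Y62.96
M5
G00 X101.54 Y113.20
M3 S919
G01 X106.85 Y124.89 F1301
G01 X118.54 Y119.58
G01 X113.23 Y107.89
G01 X101.54 Y113.20
M5
G00 X161.77 Y166.96
M3 S185
G01 X136.28 Y188.25 F3149
G01 X9.93 Y163.37
M5
G00 X0.00 Y0.00

Since the viewBox matches the mm dimensions, user units are millimetres directly. The only transform is the Y-flip y_m = 201.31 − y_svg.

Shape 1 is a regular polygon drawn with `<polygon>`. Its stroke #ff0000 means engrave at S185, F3149. After flipping Y the toolpath is (59.66,135.38) → (42.78,146.92) → (54.32,163.80) → (71.20,152.26) → (59.66,135.38), returning to the start.

Shape 2 is a rectangle drawn with `<path>`. Its stroke #ff0000 means engrave at S185, F3149. After flipping Y the toolpath is (96.31,183.30) → (146.22,183.30) → (146.22,116.31) → (96.31,116.31) → (96.31,183.30), returning to the start.

Shape 3 is a closed polygon drawn with `<polygon>`. Its stroke #0000ff means cut at S919, F1301. After flipping Y the toolpath is (91.37,28.07) → (122.37,186.88) → (150.10,187.01) → (74.63,160.40) → (91.37,28.07), returning to the start.

Shape 4 is a rectangle drawn with `<polygon>`. Its stroke #0000ff means cut at S919, F1301. After flipping Y the toolpath is (117.37,100.15) → (193.06,100.15) → (193.06,48.76) → (117.37,48.76) → (117.37,100.15), returning to the start.

Shape 5 is a rectangle drawn with `<path>`. Its stroke #0000ff means cut at S919, F1301. After flipping Y the toolpath is (114.17,116.08) → (200.24,116.08) → (200.24,81.59) → (114.17,81.59) → (114.17,116.08), returning to the start.

Shape 6 is a open polyline drawn with `<path>`. Its stroke #ff0000 means engrave at S185, F3149. After flipping Y the toolpath is (118.55,61.05) → (39.23,36.50) → (102.71,175.68) → (219.56,62.96).

Shape 7 is a regular polygon drawn with `<polygon>`. Its stroke #0000ff means cut at S919, F1301. After flipping Y the toolpath is (101.54,113.20) → (106.85,124.89) → (118.54,119.58) → (113.23,107.89) → (101.54,113.20), returning to the start.

Shape 8 is a open polyline drawn with `<path>`. Its stroke #ff0000 means engrave at S185, F3149. After flipping Y the toolpath is (161.77,166.96) → (136.28,188.25) → (9.93,163.37).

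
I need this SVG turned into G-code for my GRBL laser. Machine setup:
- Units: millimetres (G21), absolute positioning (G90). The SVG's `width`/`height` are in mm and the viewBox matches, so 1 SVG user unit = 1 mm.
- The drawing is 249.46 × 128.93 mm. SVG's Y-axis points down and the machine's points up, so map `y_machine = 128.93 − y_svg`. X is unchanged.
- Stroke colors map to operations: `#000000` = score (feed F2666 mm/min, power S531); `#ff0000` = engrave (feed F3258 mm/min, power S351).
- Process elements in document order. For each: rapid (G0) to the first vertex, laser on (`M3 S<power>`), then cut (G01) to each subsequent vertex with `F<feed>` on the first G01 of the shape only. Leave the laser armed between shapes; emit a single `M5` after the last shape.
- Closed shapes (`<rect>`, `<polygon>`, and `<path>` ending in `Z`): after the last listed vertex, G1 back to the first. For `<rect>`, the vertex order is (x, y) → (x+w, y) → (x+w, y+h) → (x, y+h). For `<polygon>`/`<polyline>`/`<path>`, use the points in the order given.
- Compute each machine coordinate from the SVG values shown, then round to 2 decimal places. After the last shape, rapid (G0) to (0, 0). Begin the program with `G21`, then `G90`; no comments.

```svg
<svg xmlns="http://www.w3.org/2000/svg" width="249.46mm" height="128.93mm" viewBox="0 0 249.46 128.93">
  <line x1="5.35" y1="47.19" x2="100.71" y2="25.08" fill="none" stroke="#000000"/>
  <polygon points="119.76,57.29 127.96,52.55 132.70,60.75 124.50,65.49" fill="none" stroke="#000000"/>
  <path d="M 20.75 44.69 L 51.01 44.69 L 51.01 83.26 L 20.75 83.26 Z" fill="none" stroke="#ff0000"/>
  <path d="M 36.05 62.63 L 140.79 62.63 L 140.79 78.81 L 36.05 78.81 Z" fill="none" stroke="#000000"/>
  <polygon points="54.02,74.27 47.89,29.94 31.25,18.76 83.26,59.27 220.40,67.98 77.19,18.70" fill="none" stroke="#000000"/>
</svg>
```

G21
G90
G0 X5.35 Y81.74
M3 S531
G01 X100.71 Y103.85 F2666
G0 X119.76 Y71.64
M3 S531
G01 X127.96 Y76.38 F2666
G01 X132.70 Y68.18
G01 X124.50 Y63.44
G01 X119.76 Y71.64
G0 X20.75 Y84.24
M3 S351
G01 X51.01 Y84.24 F3258
G01 X51.01 Y45.67
G01 X20.75 Y45.67
G01 X20.75 Y84.24
G0 X36.05 Y66.30
M3 S531
G01 X140.79 Y66.30 F2666
G01 X140.79 Y50.12
G01 X36.05 Y50.12
G01 X36.05 Y66.30
G0 X54.02 Y54.66
M3 S531
G01 X47.89 Y98.99 F2666
G01 X31.25 Y110.17
G01 X83.26 Y69.66
G01 X220.40 Y60.95
G01 X77.19 Y110.23
G01 X54.02 Y54.66
M5
G0 X0.00 Y0.00

1 u = 1 mm; y_m = 128.93 − y.

[1] `<line>` line segment, #000000→score S531 F2666: (5.35,81.74) → (100.71,103.85)

[2] `<polygon>` regular polygon, #000000→score S531 F2666: (119.76,71.64) → (127.96,76.38) → (132.70,68.18) → (124.50,63.44) → (119.76,71.64) (closed)

[3] `<path>` rectangle, #ff0000→engrave S351 F3258: (20.75,84.24) → (51.01,84.24) → (51.01,45.67) → (20.75,45.67) → (20.75,84.24) (closed)

[4] `<path>` rectangle, #000000→score S531 F2666: (36.05,66.30) → (140.79,66.30) → (140.79,50.12) → (36.05,50.12) → (36.05,66.30) (closed)

[5] `<polygon>` closed polygon, #000000→score S531 F2666: (54.02,54.66) → (47.89,98.99) → (31.25,110.17) → (83.26,69.66) → (220.40,60.95) → (77.19,110.23) → (54.02,54.66) (closed)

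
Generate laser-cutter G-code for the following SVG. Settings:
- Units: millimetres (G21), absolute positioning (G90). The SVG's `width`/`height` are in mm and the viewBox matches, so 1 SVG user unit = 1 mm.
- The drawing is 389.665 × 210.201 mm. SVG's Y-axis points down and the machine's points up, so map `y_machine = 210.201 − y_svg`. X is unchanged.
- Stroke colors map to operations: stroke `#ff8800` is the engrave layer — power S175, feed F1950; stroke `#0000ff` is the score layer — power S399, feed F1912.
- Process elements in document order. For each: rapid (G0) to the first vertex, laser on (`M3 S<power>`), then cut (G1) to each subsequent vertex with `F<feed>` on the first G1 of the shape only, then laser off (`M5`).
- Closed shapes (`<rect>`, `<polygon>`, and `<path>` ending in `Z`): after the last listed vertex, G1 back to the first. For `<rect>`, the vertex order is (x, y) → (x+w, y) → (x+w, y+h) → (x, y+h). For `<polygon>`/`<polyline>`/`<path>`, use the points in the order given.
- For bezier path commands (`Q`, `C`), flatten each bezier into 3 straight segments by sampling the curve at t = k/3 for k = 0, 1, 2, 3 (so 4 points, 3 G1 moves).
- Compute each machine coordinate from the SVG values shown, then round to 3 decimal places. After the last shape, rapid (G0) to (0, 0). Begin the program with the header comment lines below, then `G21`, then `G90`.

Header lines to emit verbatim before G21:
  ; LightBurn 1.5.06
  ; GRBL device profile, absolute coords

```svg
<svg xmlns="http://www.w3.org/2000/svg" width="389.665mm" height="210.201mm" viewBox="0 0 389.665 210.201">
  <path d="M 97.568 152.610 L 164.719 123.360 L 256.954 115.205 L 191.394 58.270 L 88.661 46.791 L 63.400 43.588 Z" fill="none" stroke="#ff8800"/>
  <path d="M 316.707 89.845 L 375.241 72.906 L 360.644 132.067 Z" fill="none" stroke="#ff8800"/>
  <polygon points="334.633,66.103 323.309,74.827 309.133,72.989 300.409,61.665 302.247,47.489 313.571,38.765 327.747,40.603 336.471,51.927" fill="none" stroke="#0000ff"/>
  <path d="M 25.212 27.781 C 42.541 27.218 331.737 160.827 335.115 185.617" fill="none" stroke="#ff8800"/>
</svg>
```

Since the viewBox matches the mm dimensions, user units are millimetres directly. The only transform is the Y-flip y_m = 210.201 − y_svg.

Shape 1 is a closed polygon drawn with `<path>`. Its stroke #ff8800 means engrave at S175, F1950. After flipping Y the toolpath is (97.568,57.591) → (164.719,86.841) → (256.954,94.996) → (191.394,151.931) → (88.661,163.410) → (63.400,166.613) → (97.568,57.591), returning to the start.

Shape 2 is a regular polygon drawn with `<path>`. Its stroke #ff8800 means engrave at S175, F1950. After flipping Y the toolpath is (316.707,120.356) → (375.241,137.295) → (360.644,78.134) → (316.707,120.356), returning to the start.

Shape 3 is a regular polygon drawn with `<polygon>`. Its stroke #0000ff means score at S399, F1912. After flipping Y the toolpath is (334.633,144.098) → (323.309,135.374) → (309.133,137.212) → (300.409,148.536) → (302.247,162.712) → (313.571,171.436) → (327.747,169.598) → (336.471,158.274) → (334.633,144.098), returning to the start.

Shape 4 is a cubic bezier drawn with `<path>`. Its stroke #ff8800 means engrave at S175, F1950. After flipping Y the toolpath is (25.212,182.420) → (112.508,147.259) → (257.119,76.647) → (335.115,24.584).

; LightBurn 1.5.06
; GRBL device profile, absolute coords
G21
G90
G0 X97.568 Y57.591
M3 S175
G1 X164.719 Y86.841 F1950
G1 X256.954 Y94.996
G1 X191.394 Y151.931
G1 X88.661 Y163.410
G1 X63.400 Y166.613
G1 X97.568 Y57.591
M5
G0 X316.707 Y120.356
M3 S175
G1 X375.241 Y137.295 F1950
G1 X360.644 Y78.134
G1 X316.707 Y120.356
M5
G0 X334.633 Y144.098
M3 S399
G1 X323.309 Y135.374 F1912
G1 X309.133 Y137.212
G1 X300.409 Y148.536
G1 X302.247 Y162.712
G1 X313.571 Y171.436
G1 X327.747 Y169.598
G1 X336.471 Y158.274
G1 X334.633 Y144.098
M5
G0 X25.212 Y182.420
M3 S175
G1 X112.508 Y147.259 F1950
G1 X257.119 Y76.647
G1 X335.115 Y24.584
M5
G0 X0.000 Y0.000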